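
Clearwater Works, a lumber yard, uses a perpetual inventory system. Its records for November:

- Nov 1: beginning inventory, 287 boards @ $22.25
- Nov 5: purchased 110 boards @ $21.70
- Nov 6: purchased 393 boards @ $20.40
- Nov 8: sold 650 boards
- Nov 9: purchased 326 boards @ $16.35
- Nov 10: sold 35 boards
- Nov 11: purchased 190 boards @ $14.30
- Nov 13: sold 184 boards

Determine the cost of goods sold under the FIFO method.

COGS = $18,081.60

Nov 8, 650 sold [FIFO — oldest first]: 287 @ $22.25 + 110 @ $21.70 + 253 @ $20.40 = $13,933.95
Nov 10, 35 sold [FIFO — oldest first]: 35 @ $20.40 = $714.00
Nov 13, 184 sold [FIFO — oldest first]: 105 @ $20.40 + 79 @ $16.35 = $3,433.65
Total COGS = $13,933.95 + $714.00 + $3,433.65 = $18,081.60
Ending inventory: 247 @ $16.35 + 190 @ $14.30 = $6,755.45
Check: goods available $24,837.05 = COGS $18,081.60 + ending $6,755.45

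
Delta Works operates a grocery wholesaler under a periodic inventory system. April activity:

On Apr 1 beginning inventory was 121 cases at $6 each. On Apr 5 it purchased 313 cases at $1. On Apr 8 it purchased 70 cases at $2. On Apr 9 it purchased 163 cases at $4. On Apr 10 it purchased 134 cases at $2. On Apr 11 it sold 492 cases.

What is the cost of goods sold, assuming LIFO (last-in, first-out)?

COGS = $1,185

Apr 11, 492 sold [LIFO — newest first]: 134 @ $2 + 163 @ $4 + 70 @ $2 + 125 @ $1 = $1,185
Ending inventory: 121 @ $6 + 188 @ $1 = $914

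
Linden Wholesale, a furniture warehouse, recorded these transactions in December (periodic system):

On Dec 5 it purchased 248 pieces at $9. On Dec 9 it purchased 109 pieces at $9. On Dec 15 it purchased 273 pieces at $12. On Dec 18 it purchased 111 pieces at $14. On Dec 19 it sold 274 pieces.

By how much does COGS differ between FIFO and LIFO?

$1,044

FIFO COGS: 248 @ $9 + 26 @ $9 = $2,466
LIFO COGS: 111 @ $14 + 163 @ $12 = $3,510
Difference = |$2,466 − $3,510| = $1,044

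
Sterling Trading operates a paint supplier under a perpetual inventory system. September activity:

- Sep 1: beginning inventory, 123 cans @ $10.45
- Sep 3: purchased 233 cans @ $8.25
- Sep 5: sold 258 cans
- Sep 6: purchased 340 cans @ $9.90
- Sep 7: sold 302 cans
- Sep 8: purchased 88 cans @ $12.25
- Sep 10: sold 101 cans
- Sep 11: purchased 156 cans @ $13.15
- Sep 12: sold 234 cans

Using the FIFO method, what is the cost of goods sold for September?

COGS = $9,111.25

Sep 5, 258 sold [FIFO — oldest first]: 123 @ $10.45 + 135 @ $8.25 = $2,399.10
Sep 7, 302 sold [FIFO — oldest first]: 98 @ $8.25 + 204 @ $9.90 = $2,828.10
Sep 10, 101 sold [FIFO — oldest first]: 101 @ $9.90 = $999.90
Sep 12, 234 sold [FIFO — oldest first]: 35 @ $9.90 + 88 @ $12.25 + 111 @ $13.15 = $2,884.15
Total COGS = $2,399.10 + $2,828.10 + $999.90 + $2,884.15 = $9,111.25
Ending inventory: 45 @ $13.15 = $591.75
Check: goods available $9,703.00 = COGS $9,111.25 + ending $591.75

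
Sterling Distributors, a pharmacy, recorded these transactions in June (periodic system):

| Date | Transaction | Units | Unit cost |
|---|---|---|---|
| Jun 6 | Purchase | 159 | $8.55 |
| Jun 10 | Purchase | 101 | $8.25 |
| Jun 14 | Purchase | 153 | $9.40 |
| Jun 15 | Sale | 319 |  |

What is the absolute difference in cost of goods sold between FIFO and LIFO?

$79.90

FIFO COGS: 159 @ $8.55 + 101 @ $8.25 + 59 @ $9.40 = $2,747.30
LIFO COGS: 153 @ $9.40 + 101 @ $8.25 + 65 @ $8.55 = $2,827.20
Difference = |$2,747.30 − $2,827.20| = $79.90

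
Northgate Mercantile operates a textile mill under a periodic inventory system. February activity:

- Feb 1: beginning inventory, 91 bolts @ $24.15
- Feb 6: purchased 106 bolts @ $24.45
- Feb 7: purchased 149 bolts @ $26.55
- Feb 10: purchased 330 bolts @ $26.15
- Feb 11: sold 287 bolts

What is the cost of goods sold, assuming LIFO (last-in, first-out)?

Feb 11, 287 sold [LIFO — newest first]: 287 @ $26.15 = $7,505.05
Ending inventory: 91 @ $24.15 + 106 @ $24.45 + 149 @ $26.55 + 43 @ $26.15 = $9,869.75
Check: goods available $17,374.80 = COGS $7,505.05 + ending $9,869.75

COGS = $7,505.05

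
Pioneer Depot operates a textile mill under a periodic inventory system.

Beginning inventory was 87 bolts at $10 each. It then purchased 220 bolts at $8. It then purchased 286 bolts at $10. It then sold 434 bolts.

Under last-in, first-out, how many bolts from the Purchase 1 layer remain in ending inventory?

Sale 1 (434) [LIFO — newest first]: 286 @ $10 + 148 @ $8 = $4,044
Ending inventory: 87 @ $10 + 72 @ $8 = $1,446
Check: goods available $5,490 = COGS $4,044 + ending $1,446

72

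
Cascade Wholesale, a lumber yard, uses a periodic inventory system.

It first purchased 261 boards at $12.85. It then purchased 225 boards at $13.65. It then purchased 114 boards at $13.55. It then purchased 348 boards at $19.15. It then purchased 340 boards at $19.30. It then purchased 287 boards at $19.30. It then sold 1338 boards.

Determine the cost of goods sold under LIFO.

Sale 1 (1338) [LIFO — newest first]: 287 @ $19.30 + 340 @ $19.30 + 348 @ $19.15 + 114 @ $13.55 + 225 @ $13.65 + 24 @ $12.85 = $23,689.65
Ending inventory: 237 @ $12.85 = $3,045.45

COGS = $23,689.65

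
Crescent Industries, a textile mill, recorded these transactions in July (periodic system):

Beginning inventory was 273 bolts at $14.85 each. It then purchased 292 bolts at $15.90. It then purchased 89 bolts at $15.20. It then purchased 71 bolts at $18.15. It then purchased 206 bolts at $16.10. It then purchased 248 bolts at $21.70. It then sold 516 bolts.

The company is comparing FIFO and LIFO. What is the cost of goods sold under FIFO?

COGS = $7,917.75

FIFO COGS: 273 @ $14.85 + 243 @ $15.90 = $7,917.75
LIFO COGS: 248 @ $21.70 + 206 @ $16.10 + 62 @ $18.15 = $9,823.50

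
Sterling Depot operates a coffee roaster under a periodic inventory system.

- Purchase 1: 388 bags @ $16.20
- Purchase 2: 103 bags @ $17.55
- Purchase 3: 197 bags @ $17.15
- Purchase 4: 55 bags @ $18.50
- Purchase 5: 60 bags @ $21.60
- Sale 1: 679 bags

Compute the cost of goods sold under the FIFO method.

COGS = $11,317.45

Sale 1 (679) [FIFO — oldest first]: 388 @ $16.20 + 103 @ $17.55 + 188 @ $17.15 = $11,317.45
Ending inventory: 9 @ $17.15 + 55 @ $18.50 + 60 @ $21.60 = $2,467.85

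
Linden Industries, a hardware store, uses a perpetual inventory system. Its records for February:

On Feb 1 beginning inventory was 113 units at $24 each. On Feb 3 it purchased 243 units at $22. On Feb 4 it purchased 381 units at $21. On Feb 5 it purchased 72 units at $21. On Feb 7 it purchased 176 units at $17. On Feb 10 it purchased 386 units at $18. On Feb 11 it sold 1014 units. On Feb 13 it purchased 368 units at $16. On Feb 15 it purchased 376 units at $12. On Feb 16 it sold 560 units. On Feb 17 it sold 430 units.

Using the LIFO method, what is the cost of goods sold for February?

COGS = $35,247

Feb 11, 1014 sold [LIFO — newest first]: 386 @ $18 + 176 @ $17 + 72 @ $21 + 380 @ $21 = $19,432
Feb 16, 560 sold [LIFO — newest first]: 376 @ $12 + 184 @ $16 = $7,456
Feb 17, 430 sold [LIFO — newest first]: 184 @ $16 + 1 @ $21 + 243 @ $22 + 2 @ $24 = $8,359
Total COGS = $19,432 + $7,456 + $8,359 = $35,247
Ending inventory: 111 @ $24 = $2,664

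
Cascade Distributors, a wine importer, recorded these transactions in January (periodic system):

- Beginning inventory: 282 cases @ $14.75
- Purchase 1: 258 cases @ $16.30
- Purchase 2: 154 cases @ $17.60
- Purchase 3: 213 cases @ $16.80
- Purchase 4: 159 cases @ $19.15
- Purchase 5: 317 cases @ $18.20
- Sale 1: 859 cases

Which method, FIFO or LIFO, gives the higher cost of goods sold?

FIFO COGS: 282 @ $14.75 + 258 @ $16.30 + 154 @ $17.60 + 165 @ $16.80 = $13,847.30
LIFO COGS: 317 @ $18.20 + 159 @ $19.15 + 213 @ $16.80 + 154 @ $17.60 + 16 @ $16.30 = $15,363.85

LIFO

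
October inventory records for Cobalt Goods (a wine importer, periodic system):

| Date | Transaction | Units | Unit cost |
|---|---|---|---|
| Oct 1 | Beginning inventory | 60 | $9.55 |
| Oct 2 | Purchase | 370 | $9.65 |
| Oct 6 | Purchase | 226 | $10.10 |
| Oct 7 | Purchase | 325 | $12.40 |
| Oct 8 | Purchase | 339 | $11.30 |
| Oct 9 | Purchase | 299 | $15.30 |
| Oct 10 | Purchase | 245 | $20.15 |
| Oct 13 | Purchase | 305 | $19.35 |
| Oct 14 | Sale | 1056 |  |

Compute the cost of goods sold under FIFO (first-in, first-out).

COGS = $11,303.60

Oct 14, 1056 sold [FIFO — oldest first]: 60 @ $9.55 + 370 @ $9.65 + 226 @ $10.10 + 325 @ $12.40 + 75 @ $11.30 = $11,303.60
Ending inventory: 264 @ $11.30 + 299 @ $15.30 + 245 @ $20.15 + 305 @ $19.35 = $18,396.40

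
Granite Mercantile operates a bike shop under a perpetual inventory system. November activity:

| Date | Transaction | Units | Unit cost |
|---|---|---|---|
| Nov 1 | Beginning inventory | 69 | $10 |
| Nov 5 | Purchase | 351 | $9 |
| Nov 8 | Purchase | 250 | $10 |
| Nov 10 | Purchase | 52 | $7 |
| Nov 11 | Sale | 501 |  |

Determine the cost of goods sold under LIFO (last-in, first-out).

COGS = $4,655

Nov 11, 501 sold [LIFO — newest first]: 52 @ $7 + 250 @ $10 + 199 @ $9 = $4,655
Ending inventory: 69 @ $10 + 152 @ $9 = $2,058
Check: goods available $6,713 = COGS $4,655 + ending $2,058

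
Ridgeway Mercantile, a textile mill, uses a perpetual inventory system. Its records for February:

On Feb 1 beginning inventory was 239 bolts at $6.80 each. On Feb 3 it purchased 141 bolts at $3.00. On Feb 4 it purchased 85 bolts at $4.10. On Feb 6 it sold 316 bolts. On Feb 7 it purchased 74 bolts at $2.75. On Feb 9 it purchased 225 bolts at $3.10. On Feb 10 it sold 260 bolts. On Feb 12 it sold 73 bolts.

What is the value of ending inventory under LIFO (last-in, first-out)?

Ending inventory = $782.00

Feb 6, 316 sold [LIFO — newest first]: 85 @ $4.10 + 141 @ $3.00 + 90 @ $6.80 = $1,383.50
Feb 10, 260 sold [LIFO — newest first]: 225 @ $3.10 + 35 @ $2.75 = $793.75
Feb 12, 73 sold [LIFO — newest first]: 39 @ $2.75 + 34 @ $6.80 = $338.45
Total COGS = $1,383.50 + $793.75 + $338.45 = $2,515.70
Ending inventory: 115 @ $6.80 = $782.00
Check: goods available $3,297.70 = COGS $2,515.70 + ending $782.00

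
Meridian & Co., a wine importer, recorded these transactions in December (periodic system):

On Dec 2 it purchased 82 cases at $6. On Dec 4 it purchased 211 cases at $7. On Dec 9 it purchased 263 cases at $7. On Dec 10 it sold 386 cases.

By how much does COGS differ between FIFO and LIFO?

FIFO COGS: 82 @ $6 + 211 @ $7 + 93 @ $7 = $2,620
LIFO COGS: 263 @ $7 + 123 @ $7 = $2,702
Difference = |$2,620 − $2,702| = $82

$82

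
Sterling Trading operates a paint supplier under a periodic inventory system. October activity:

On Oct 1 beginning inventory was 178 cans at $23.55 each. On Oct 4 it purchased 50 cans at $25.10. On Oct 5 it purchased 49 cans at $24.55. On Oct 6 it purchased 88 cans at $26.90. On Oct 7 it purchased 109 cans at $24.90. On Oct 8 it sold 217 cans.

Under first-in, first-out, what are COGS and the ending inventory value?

COGS = $5,170.80; ending inventory = $6,560.35

Oct 8, 217 sold [FIFO — oldest first]: 178 @ $23.55 + 39 @ $25.10 = $5,170.80
Ending inventory: 11 @ $25.10 + 49 @ $24.55 + 88 @ $26.90 + 109 @ $24.90 = $6,560.35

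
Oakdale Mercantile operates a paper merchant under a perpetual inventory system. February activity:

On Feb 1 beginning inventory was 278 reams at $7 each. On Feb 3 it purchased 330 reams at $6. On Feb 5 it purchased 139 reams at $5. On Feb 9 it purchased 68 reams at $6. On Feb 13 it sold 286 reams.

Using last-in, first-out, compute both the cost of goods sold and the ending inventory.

Feb 13, 286 sold [LIFO — newest first]: 68 @ $6 + 139 @ $5 + 79 @ $6 = $1,577
Ending inventory: 278 @ $7 + 251 @ $6 = $3,452
Check: goods available $5,029 = COGS $1,577 + ending $3,452

COGS = $1,577; ending inventory = $3,452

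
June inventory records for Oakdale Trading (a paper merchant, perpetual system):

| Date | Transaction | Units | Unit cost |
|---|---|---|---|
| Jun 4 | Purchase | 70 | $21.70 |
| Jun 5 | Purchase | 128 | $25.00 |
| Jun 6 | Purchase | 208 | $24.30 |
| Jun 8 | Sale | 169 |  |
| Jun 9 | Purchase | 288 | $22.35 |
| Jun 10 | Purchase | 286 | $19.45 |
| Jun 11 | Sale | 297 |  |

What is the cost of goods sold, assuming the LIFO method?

Jun 8, 169 sold [LIFO — newest first]: 169 @ $24.30 = $4,106.70
Jun 11, 297 sold [LIFO — newest first]: 286 @ $19.45 + 11 @ $22.35 = $5,808.55
Total COGS = $4,106.70 + $5,808.55 = $9,915.25
Ending inventory: 70 @ $21.70 + 128 @ $25.00 + 39 @ $24.30 + 277 @ $22.35 = $11,857.65

COGS = $9,915.25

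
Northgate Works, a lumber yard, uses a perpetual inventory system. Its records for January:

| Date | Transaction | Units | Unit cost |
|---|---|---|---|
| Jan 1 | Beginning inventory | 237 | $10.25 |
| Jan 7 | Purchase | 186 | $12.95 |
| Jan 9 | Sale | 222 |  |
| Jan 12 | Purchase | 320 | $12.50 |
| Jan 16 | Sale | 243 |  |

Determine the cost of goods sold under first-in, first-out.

COGS = $5,362.95

Jan 9, 222 sold [FIFO — oldest first]: 222 @ $10.25 = $2,275.50
Jan 16, 243 sold [FIFO — oldest first]: 15 @ $10.25 + 186 @ $12.95 + 42 @ $12.50 = $3,087.45
Total COGS = $2,275.50 + $3,087.45 = $5,362.95
Ending inventory: 278 @ $12.50 = $3,475.00
Check: goods available $8,837.95 = COGS $5,362.95 + ending $3,475.00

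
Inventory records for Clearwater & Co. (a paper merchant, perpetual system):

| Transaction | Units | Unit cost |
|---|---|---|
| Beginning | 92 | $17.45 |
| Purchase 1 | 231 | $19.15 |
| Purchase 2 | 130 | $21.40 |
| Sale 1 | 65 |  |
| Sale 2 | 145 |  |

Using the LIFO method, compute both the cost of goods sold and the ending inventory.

COGS = $4,314.00; ending inventory = $4,497.05

Sale 1 (65) [LIFO — newest first]: 65 @ $21.40 = $1,391.00
Sale 2 (145) [LIFO — newest first]: 65 @ $21.40 + 80 @ $19.15 = $2,923.00
Total COGS = $1,391.00 + $2,923.00 = $4,314.00
Ending inventory: 92 @ $17.45 + 151 @ $19.15 = $4,497.05
Check: goods available $8,811.05 = COGS $4,314.00 + ending $4,497.05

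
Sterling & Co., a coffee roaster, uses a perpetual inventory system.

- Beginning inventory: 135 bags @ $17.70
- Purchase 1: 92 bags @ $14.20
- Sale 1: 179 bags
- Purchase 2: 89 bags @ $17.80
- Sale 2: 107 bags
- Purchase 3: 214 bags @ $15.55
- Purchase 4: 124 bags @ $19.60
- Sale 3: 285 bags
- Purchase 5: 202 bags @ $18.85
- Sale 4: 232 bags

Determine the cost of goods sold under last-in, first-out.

COGS = $13,957.25

Sale 1 (179) [LIFO — newest first]: 92 @ $14.20 + 87 @ $17.70 = $2,846.30
Sale 2 (107) [LIFO — newest first]: 89 @ $17.80 + 18 @ $17.70 = $1,902.80
Sale 3 (285) [LIFO — newest first]: 124 @ $19.60 + 161 @ $15.55 = $4,933.95
Sale 4 (232) [LIFO — newest first]: 202 @ $18.85 + 30 @ $15.55 = $4,274.20
Total COGS = $2,846.30 + $1,902.80 + $4,933.95 + $4,274.20 = $13,957.25
Ending inventory: 30 @ $17.70 + 23 @ $15.55 = $888.65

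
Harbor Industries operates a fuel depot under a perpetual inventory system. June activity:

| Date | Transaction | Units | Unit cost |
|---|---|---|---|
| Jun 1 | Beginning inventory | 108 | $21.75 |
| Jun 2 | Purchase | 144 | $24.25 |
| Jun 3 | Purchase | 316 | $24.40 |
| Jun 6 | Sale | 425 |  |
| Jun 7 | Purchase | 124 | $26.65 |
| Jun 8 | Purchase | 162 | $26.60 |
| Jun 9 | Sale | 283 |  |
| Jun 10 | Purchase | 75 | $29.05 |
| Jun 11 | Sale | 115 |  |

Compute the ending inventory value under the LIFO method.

Jun 6, 425 sold [LIFO — newest first]: 316 @ $24.40 + 109 @ $24.25 = $10,353.65
Jun 9, 283 sold [LIFO — newest first]: 162 @ $26.60 + 121 @ $26.65 = $7,533.85
Jun 11, 115 sold [LIFO — newest first]: 75 @ $29.05 + 3 @ $26.65 + 35 @ $24.25 + 2 @ $21.75 = $3,150.95
Total COGS = $10,353.65 + $7,533.85 + $3,150.95 = $21,038.45
Ending inventory: 106 @ $21.75 = $2,305.50
Check: goods available $23,343.95 = COGS $21,038.45 + ending $2,305.50

Ending inventory = $2,305.50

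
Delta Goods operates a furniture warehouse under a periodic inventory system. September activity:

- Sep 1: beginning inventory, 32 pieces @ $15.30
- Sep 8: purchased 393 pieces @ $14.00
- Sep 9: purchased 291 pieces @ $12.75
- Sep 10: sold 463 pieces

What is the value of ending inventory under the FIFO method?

Ending inventory = $3,225.75

Sep 10, 463 sold [FIFO — oldest first]: 32 @ $15.30 + 393 @ $14.00 + 38 @ $12.75 = $6,476.10
Ending inventory: 253 @ $12.75 = $3,225.75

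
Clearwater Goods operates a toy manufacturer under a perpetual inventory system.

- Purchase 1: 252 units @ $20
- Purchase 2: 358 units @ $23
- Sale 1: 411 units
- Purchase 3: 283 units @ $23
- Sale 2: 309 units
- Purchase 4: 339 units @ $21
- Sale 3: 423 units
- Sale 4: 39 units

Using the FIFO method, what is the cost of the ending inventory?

Sale 1 (411) [FIFO — oldest first]: 252 @ $20 + 159 @ $23 = $8,697
Sale 2 (309) [FIFO — oldest first]: 199 @ $23 + 110 @ $23 = $7,107
Sale 3 (423) [FIFO — oldest first]: 173 @ $23 + 250 @ $21 = $9,229
Sale 4 (39) [FIFO — oldest first]: 39 @ $21 = $819
Total COGS = $8,697 + $7,107 + $9,229 + $819 = $25,852
Ending inventory: 50 @ $21 = $1,050

Ending inventory = $1,050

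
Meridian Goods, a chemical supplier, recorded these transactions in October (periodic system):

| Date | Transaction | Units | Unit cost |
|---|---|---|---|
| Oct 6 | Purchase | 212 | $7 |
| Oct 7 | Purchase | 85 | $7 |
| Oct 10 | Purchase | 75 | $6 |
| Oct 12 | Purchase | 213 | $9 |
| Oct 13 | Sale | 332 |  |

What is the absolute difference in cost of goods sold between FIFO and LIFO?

FIFO COGS: 212 @ $7 + 85 @ $7 + 35 @ $6 = $2,289
LIFO COGS: 213 @ $9 + 75 @ $6 + 44 @ $7 = $2,675
Difference = |$2,289 − $2,675| = $386

$386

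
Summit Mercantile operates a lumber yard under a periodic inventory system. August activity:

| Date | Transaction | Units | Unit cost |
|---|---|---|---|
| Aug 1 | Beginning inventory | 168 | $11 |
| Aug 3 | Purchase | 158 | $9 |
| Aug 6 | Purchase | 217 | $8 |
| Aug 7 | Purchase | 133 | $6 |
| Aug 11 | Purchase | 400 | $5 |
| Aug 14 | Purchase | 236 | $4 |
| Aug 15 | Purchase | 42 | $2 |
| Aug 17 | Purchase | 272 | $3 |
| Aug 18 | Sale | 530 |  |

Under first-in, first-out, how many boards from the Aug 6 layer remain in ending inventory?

Aug 18, 530 sold [FIFO — oldest first]: 168 @ $11 + 158 @ $9 + 204 @ $8 = $4,902
Ending inventory: 13 @ $8 + 133 @ $6 + 400 @ $5 + 236 @ $4 + 42 @ $2 + 272 @ $3 = $4,746

13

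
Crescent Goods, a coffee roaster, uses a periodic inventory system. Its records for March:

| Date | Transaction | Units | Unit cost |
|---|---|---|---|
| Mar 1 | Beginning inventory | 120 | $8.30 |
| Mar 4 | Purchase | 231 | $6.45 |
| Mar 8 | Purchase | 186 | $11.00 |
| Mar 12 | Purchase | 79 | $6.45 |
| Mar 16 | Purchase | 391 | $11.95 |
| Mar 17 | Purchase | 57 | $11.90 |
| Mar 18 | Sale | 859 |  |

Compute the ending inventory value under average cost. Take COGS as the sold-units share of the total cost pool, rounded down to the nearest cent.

Ending inventory = $2,002.27

Mar 18, sell 859: 859/1064 × $10,392.25 → $8,389.98
Ending inventory (cost pool remaining) = $2,002.27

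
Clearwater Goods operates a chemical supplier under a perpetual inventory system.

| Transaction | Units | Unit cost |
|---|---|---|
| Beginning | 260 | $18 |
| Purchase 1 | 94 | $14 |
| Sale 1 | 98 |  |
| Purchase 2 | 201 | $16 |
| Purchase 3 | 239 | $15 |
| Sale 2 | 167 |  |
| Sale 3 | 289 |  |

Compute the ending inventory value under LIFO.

Ending inventory = $4,320

Sale 1 (98) [LIFO — newest first]: 94 @ $14 + 4 @ $18 = $1,388
Sale 2 (167) [LIFO — newest first]: 167 @ $15 = $2,505
Sale 3 (289) [LIFO — newest first]: 72 @ $15 + 201 @ $16 + 16 @ $18 = $4,584
Total COGS = $1,388 + $2,505 + $4,584 = $8,477
Ending inventory: 240 @ $18 = $4,320
Check: goods available $12,797 = COGS $8,477 + ending $4,320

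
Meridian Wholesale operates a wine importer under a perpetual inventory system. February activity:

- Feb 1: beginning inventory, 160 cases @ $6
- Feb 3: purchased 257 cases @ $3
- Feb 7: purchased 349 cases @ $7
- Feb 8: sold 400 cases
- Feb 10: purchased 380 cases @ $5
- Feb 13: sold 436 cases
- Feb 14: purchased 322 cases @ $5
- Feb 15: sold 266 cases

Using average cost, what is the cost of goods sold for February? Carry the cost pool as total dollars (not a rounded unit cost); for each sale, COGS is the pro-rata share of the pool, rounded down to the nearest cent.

COGS = $5,814.44

After Feb 1: 160 on hand, pool $960.00 (≈ $6.0000 each)
After Feb 3: 417 on hand, pool $1,731.00 (≈ $4.1511 each)
After Feb 7: 766 on hand, pool $4,174.00 (≈ $5.4491 each)
Feb 8, sell 400: 400/766 × $4,174.00 → $2,179.63
After Feb 10: 746 on hand, pool $3,894.37 (≈ $5.2203 each)
Feb 13, sell 436: 436/746 × $3,894.37 → $2,276.06
After Feb 14: 632 on hand, pool $3,228.31 (≈ $5.1081 each)
Feb 15, sell 266: 266/632 × $3,228.31 → $1,358.75
Total COGS = $2,179.63 + $2,276.06 + $1,358.75 = $5,814.44
Ending inventory (cost pool remaining) = $1,869.56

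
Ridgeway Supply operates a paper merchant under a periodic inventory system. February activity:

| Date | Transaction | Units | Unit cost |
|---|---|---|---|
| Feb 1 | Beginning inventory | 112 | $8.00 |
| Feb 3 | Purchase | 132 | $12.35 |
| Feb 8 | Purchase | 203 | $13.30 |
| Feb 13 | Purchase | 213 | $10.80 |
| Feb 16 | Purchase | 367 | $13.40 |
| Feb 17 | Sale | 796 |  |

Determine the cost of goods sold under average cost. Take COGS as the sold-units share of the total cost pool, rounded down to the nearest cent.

COGS = $9,645.24

Feb 17, sell 796: 796/1027 × $12,444.30 → $9,645.24
Ending inventory (cost pool remaining) = $2,799.06
Check: goods available $12,444.30 = COGS $9,645.24 + ending $2,799.06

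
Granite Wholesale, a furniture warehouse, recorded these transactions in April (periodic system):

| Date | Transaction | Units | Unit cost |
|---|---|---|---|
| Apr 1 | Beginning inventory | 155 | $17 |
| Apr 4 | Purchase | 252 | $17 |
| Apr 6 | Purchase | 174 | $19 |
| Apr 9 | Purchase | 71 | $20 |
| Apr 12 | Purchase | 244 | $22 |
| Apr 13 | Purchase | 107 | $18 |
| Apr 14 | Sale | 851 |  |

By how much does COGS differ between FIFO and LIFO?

FIFO COGS: 155 @ $17 + 252 @ $17 + 174 @ $19 + 71 @ $20 + 199 @ $22 = $16,023
LIFO COGS: 107 @ $18 + 244 @ $22 + 71 @ $20 + 174 @ $19 + 252 @ $17 + 3 @ $17 = $16,355
Difference = |$16,023 − $16,355| = $332

$332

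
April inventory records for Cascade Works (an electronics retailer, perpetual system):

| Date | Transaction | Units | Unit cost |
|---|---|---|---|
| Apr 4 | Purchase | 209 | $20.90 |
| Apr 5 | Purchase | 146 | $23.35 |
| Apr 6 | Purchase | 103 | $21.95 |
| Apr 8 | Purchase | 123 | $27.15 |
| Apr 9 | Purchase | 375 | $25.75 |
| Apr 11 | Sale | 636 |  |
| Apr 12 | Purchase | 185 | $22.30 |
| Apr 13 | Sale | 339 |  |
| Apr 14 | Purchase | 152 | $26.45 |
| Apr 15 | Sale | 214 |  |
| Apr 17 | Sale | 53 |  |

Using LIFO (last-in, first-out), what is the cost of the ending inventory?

Ending inventory = $1,065.90

Apr 11, 636 sold [LIFO — newest first]: 375 @ $25.75 + 123 @ $27.15 + 103 @ $21.95 + 35 @ $23.35 = $16,073.80
Apr 13, 339 sold [LIFO — newest first]: 185 @ $22.30 + 111 @ $23.35 + 43 @ $20.90 = $7,616.05
Apr 15, 214 sold [LIFO — newest first]: 152 @ $26.45 + 62 @ $20.90 = $5,316.20
Apr 17, 53 sold [LIFO — newest first]: 53 @ $20.90 = $1,107.70
Total COGS = $16,073.80 + $7,616.05 + $5,316.20 + $1,107.70 = $30,113.75
Ending inventory: 51 @ $20.90 = $1,065.90
Check: goods available $31,179.65 = COGS $30,113.75 + ending $1,065.90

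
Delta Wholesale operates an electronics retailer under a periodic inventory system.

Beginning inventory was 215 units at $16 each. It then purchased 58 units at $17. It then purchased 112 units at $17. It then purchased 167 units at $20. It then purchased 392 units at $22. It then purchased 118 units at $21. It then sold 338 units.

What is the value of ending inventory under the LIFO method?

Sale 1 (338) [LIFO — newest first]: 118 @ $21 + 220 @ $22 = $7,318
Ending inventory: 215 @ $16 + 58 @ $17 + 112 @ $17 + 167 @ $20 + 172 @ $22 = $13,454

Ending inventory = $13,454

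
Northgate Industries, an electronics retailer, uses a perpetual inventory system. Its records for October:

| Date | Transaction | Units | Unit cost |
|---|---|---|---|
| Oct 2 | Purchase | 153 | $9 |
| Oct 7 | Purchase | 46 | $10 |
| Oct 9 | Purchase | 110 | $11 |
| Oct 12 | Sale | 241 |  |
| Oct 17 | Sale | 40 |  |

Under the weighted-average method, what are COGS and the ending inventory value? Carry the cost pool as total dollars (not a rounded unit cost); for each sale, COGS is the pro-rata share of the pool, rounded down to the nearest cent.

COGS = $2,770.89; ending inventory = $276.11

After Oct 2: 153 on hand, pool $1,377.00 (≈ $9.0000 each)
After Oct 7: 199 on hand, pool $1,837.00 (≈ $9.2312 each)
After Oct 9: 309 on hand, pool $3,047.00 (≈ $9.8608 each)
Oct 12, sell 241: 241/309 × $3,047.00 → $2,376.46
Oct 17, sell 40: 40/68 × $670.54 → $394.43
Total COGS = $2,376.46 + $394.43 = $2,770.89
Ending inventory (cost pool remaining) = $276.11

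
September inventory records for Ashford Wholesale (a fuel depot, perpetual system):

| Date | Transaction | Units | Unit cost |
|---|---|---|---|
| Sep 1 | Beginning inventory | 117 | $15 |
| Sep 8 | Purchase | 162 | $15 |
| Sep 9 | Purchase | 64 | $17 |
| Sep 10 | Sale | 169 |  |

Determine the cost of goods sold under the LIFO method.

COGS = $2,663

Sep 10, 169 sold [LIFO — newest first]: 64 @ $17 + 105 @ $15 = $2,663
Ending inventory: 117 @ $15 + 57 @ $15 = $2,610
Check: goods available $5,273 = COGS $2,663 + ending $2,610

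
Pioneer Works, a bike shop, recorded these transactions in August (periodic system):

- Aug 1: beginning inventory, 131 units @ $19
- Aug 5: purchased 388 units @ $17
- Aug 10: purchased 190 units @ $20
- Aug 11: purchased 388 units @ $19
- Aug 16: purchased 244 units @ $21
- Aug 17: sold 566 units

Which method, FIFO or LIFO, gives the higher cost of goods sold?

FIFO COGS: 131 @ $19 + 388 @ $17 + 47 @ $20 = $10,025
LIFO COGS: 244 @ $21 + 322 @ $19 = $11,242

LIFO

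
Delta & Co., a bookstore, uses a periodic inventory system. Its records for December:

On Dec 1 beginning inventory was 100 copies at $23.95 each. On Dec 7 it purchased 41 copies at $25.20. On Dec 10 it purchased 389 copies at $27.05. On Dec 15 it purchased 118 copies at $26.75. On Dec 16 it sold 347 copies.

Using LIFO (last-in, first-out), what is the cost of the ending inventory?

Ending inventory = $7,756.20

Dec 16, 347 sold [LIFO — newest first]: 118 @ $26.75 + 229 @ $27.05 = $9,350.95
Ending inventory: 100 @ $23.95 + 41 @ $25.20 + 160 @ $27.05 = $7,756.20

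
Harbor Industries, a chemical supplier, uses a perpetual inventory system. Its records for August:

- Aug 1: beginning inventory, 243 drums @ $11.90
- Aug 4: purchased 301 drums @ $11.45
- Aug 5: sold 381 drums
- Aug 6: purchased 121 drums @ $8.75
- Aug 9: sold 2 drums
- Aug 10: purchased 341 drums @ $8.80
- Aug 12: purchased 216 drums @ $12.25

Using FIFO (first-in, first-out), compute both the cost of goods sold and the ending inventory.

COGS = $4,494.70; ending inventory = $8,549.00

Aug 5, 381 sold [FIFO — oldest first]: 243 @ $11.90 + 138 @ $11.45 = $4,471.80
Aug 9, 2 sold [FIFO — oldest first]: 2 @ $11.45 = $22.90
Total COGS = $4,471.80 + $22.90 = $4,494.70
Ending inventory: 161 @ $11.45 + 121 @ $8.75 + 341 @ $8.80 + 216 @ $12.25 = $8,549.00
Check: goods available $13,043.70 = COGS $4,494.70 + ending $8,549.00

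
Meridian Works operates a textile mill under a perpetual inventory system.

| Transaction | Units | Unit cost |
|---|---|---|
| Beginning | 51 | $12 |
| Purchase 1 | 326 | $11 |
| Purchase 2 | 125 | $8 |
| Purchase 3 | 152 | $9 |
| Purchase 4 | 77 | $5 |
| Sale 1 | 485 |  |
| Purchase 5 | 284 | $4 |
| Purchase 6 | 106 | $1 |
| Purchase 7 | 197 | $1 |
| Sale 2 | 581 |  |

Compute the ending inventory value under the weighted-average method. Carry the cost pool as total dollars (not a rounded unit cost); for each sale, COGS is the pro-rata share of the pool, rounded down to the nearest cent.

Ending inventory = $1,142.99

After Beginning: 51 on hand, pool $612.00 (≈ $12.0000 each)
After Purchase 1: 377 on hand, pool $4,198.00 (≈ $11.1353 each)
After Purchase 2: 502 on hand, pool $5,198.00 (≈ $10.3546 each)
After Purchase 3: 654 on hand, pool $6,566.00 (≈ $10.0398 each)
After Purchase 4: 731 on hand, pool $6,951.00 (≈ $9.5089 each)
Sale 1, sell 485: 485/731 × $6,951.00 → $4,611.81
After Purchase 5: 530 on hand, pool $3,475.19 (≈ $6.5570 each)
After Purchase 6: 636 on hand, pool $3,581.19 (≈ $5.6308 each)
After Purchase 7: 833 on hand, pool $3,778.19 (≈ $4.5356 each)
Sale 2, sell 581: 581/833 × $3,778.19 → $2,635.20
Total COGS = $4,611.81 + $2,635.20 = $7,247.01
Ending inventory (cost pool remaining) = $1,142.99
Check: goods available $8,390.00 = COGS $7,247.01 + ending $1,142.99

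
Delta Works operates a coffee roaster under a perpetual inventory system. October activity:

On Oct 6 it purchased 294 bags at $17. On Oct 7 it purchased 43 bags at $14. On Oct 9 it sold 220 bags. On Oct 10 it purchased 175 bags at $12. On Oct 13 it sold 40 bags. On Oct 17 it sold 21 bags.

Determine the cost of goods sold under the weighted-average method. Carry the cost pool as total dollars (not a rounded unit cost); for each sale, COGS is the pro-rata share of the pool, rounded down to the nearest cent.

After Oct 6: 294 on hand, pool $4,998.00 (≈ $17.0000 each)
After Oct 7: 337 on hand, pool $5,600.00 (≈ $16.6172 each)
Oct 9, sell 220: 220/337 × $5,600.00 → $3,655.78
After Oct 10: 292 on hand, pool $4,044.22 (≈ $13.8501 each)
Oct 13, sell 40: 40/292 × $4,044.22 → $554.00
Oct 17, sell 21: 21/252 × $3,490.22 → $290.85
Total COGS = $3,655.78 + $554.00 + $290.85 = $4,500.63
Ending inventory (cost pool remaining) = $3,199.37
Check: goods available $7,700.00 = COGS $4,500.63 + ending $3,199.37

COGS = $4,500.63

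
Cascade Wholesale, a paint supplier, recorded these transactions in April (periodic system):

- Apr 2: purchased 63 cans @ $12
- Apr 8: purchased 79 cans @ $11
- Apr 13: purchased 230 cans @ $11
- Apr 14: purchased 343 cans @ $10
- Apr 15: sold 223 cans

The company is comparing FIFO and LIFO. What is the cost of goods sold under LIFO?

COGS = $2,230

FIFO COGS: 63 @ $12 + 79 @ $11 + 81 @ $11 = $2,516
LIFO COGS: 223 @ $10 = $2,230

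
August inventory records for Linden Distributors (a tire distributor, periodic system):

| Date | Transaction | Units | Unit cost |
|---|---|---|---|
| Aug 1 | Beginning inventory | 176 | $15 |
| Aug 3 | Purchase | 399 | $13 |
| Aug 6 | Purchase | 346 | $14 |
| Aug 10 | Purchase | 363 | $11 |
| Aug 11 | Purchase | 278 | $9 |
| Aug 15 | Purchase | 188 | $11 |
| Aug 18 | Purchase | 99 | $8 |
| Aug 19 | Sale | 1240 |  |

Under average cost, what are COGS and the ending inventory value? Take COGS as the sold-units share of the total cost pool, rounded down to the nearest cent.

COGS = $14,771.35; ending inventory = $7,254.65

Aug 19, sell 1240: 1240/1849 × $22,026.00 → $14,771.35
Ending inventory (cost pool remaining) = $7,254.65
Check: goods available $22,026.00 = COGS $14,771.35 + ending $7,254.65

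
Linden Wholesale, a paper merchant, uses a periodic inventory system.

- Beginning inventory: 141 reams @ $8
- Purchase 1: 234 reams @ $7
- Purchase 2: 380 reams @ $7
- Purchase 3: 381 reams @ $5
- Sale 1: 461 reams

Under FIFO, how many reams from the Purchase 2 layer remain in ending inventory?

294

Sale 1 (461) [FIFO — oldest first]: 141 @ $8 + 234 @ $7 + 86 @ $7 = $3,368
Ending inventory: 294 @ $7 + 381 @ $5 = $3,963
Check: goods available $7,331 = COGS $3,368 + ending $3,963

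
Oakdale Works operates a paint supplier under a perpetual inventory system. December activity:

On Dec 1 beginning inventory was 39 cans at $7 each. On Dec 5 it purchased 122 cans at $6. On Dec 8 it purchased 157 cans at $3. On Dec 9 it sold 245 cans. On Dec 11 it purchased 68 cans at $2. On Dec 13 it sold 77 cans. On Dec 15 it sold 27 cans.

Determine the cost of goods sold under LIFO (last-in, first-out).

COGS = $1,353

Dec 9, 245 sold [LIFO — newest first]: 157 @ $3 + 88 @ $6 = $999
Dec 13, 77 sold [LIFO — newest first]: 68 @ $2 + 9 @ $6 = $190
Dec 15, 27 sold [LIFO — newest first]: 25 @ $6 + 2 @ $7 = $164
Total COGS = $999 + $190 + $164 = $1,353
Ending inventory: 37 @ $7 = $259
Check: goods available $1,612 = COGS $1,353 + ending $259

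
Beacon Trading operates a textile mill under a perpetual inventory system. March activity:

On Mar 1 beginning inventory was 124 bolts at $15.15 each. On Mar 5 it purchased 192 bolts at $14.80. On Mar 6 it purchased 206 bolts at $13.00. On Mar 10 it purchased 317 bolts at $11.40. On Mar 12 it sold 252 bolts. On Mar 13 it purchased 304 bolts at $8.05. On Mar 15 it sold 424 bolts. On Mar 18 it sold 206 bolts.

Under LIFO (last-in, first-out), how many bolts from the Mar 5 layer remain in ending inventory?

137

Mar 12, 252 sold [LIFO — newest first]: 252 @ $11.40 = $2,872.80
Mar 15, 424 sold [LIFO — newest first]: 304 @ $8.05 + 65 @ $11.40 + 55 @ $13.00 = $3,903.20
Mar 18, 206 sold [LIFO — newest first]: 151 @ $13.00 + 55 @ $14.80 = $2,777.00
Total COGS = $2,872.80 + $3,903.20 + $2,777.00 = $9,553.00
Ending inventory: 124 @ $15.15 + 137 @ $14.80 = $3,906.20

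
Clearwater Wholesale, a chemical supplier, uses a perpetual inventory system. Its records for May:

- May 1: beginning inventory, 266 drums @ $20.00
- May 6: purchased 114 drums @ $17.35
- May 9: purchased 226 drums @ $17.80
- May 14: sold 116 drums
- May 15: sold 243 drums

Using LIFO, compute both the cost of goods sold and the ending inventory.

May 14, 116 sold [LIFO — newest first]: 116 @ $17.80 = $2,064.80
May 15, 243 sold [LIFO — newest first]: 110 @ $17.80 + 114 @ $17.35 + 19 @ $20.00 = $4,315.90
Total COGS = $2,064.80 + $4,315.90 = $6,380.70
Ending inventory: 247 @ $20.00 = $4,940.00

COGS = $6,380.70; ending inventory = $4,940.00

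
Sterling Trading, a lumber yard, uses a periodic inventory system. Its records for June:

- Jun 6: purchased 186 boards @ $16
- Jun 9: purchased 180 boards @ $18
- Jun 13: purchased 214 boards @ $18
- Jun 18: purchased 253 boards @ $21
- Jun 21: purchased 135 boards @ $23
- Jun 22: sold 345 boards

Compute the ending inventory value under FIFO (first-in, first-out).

Ending inventory = $12,648

Jun 22, 345 sold [FIFO — oldest first]: 186 @ $16 + 159 @ $18 = $5,838
Ending inventory: 21 @ $18 + 214 @ $18 + 253 @ $21 + 135 @ $23 = $12,648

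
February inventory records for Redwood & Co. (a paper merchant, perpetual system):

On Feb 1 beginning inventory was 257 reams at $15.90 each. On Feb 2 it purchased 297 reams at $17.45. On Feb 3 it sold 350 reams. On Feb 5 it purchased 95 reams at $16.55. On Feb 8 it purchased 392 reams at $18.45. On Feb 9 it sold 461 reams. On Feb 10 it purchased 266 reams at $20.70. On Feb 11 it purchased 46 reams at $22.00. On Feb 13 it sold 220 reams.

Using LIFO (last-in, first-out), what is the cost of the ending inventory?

Ending inventory = $5,578.30

Feb 3, 350 sold [LIFO — newest first]: 297 @ $17.45 + 53 @ $15.90 = $6,025.35
Feb 9, 461 sold [LIFO — newest first]: 392 @ $18.45 + 69 @ $16.55 = $8,374.35
Feb 13, 220 sold [LIFO — newest first]: 46 @ $22.00 + 174 @ $20.70 = $4,613.80
Total COGS = $6,025.35 + $8,374.35 + $4,613.80 = $19,013.50
Ending inventory: 204 @ $15.90 + 26 @ $16.55 + 92 @ $20.70 = $5,578.30
Check: goods available $24,591.80 = COGS $19,013.50 + ending $5,578.30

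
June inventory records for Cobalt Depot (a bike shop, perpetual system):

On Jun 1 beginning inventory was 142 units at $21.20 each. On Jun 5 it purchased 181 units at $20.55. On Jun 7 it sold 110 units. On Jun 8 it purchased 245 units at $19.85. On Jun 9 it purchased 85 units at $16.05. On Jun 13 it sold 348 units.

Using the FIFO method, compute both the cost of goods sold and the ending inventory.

COGS = $9,409.70; ending inventory = $3,547.75

Jun 7, 110 sold [FIFO — oldest first]: 110 @ $21.20 = $2,332.00
Jun 13, 348 sold [FIFO — oldest first]: 32 @ $21.20 + 181 @ $20.55 + 135 @ $19.85 = $7,077.70
Total COGS = $2,332.00 + $7,077.70 = $9,409.70
Ending inventory: 110 @ $19.85 + 85 @ $16.05 = $3,547.75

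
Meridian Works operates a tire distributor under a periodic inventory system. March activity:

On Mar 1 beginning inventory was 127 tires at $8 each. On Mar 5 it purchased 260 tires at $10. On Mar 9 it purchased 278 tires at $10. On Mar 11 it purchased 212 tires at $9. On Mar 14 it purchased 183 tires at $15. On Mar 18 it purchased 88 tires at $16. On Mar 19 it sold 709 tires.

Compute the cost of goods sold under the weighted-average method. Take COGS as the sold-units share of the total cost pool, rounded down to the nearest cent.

COGS = $7,693.39

Mar 19, sell 709: 709/1148 × $12,457.00 → $7,693.39
Ending inventory (cost pool remaining) = $4,763.61
Check: goods available $12,457.00 = COGS $7,693.39 + ending $4,763.61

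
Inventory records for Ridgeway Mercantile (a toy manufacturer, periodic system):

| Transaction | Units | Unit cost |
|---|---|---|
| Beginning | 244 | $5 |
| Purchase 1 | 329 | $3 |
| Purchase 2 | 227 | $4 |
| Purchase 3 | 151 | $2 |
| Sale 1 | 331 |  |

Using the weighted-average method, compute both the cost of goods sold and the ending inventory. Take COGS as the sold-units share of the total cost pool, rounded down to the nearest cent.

COGS = $1,189.30; ending inventory = $2,227.70

Sale 1, sell 331: 331/951 × $3,417.00 → $1,189.30
Ending inventory (cost pool remaining) = $2,227.70
Check: goods available $3,417.00 = COGS $1,189.30 + ending $2,227.70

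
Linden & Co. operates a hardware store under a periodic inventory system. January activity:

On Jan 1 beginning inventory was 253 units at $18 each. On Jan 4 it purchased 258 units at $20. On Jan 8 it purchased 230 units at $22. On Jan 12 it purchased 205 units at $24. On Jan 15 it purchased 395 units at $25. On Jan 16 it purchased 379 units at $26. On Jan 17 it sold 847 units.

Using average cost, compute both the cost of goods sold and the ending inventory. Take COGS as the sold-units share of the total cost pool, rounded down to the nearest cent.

Jan 17, sell 847: 847/1720 × $39,423.00 → $19,413.53
Ending inventory (cost pool remaining) = $20,009.47

COGS = $19,413.53; ending inventory = $20,009.47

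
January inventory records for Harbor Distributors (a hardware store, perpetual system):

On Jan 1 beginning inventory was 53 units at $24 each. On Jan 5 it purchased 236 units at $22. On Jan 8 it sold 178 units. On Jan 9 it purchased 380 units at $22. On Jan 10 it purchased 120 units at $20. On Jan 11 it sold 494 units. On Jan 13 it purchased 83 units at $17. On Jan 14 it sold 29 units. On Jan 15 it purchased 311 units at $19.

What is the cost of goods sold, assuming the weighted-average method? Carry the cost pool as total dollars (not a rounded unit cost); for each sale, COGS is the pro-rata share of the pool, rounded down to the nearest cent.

COGS = $15,260.45

After Jan 1: 53 on hand, pool $1,272.00 (≈ $24.0000 each)
After Jan 5: 289 on hand, pool $6,464.00 (≈ $22.3668 each)
Jan 8, sell 178: 178/289 × $6,464.00 → $3,981.28
After Jan 9: 491 on hand, pool $10,842.72 (≈ $22.0829 each)
After Jan 10: 611 on hand, pool $13,242.72 (≈ $21.6738 each)
Jan 11, sell 494: 494/611 × $13,242.72 → $10,706.88
After Jan 13: 200 on hand, pool $3,946.84 (≈ $19.7342 each)
Jan 14, sell 29: 29/200 × $3,946.84 → $572.29
After Jan 15: 482 on hand, pool $9,283.55 (≈ $19.2605 each)
Total COGS = $3,981.28 + $10,706.88 + $572.29 = $15,260.45
Ending inventory (cost pool remaining) = $9,283.55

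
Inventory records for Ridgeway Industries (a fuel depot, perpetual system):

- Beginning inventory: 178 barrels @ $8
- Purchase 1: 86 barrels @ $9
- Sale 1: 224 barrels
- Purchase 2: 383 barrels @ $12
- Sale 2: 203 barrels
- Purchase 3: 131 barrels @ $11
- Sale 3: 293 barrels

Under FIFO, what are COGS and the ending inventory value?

Sale 1 (224) [FIFO — oldest first]: 178 @ $8 + 46 @ $9 = $1,838
Sale 2 (203) [FIFO — oldest first]: 40 @ $9 + 163 @ $12 = $2,316
Sale 3 (293) [FIFO — oldest first]: 220 @ $12 + 73 @ $11 = $3,443
Total COGS = $1,838 + $2,316 + $3,443 = $7,597
Ending inventory: 58 @ $11 = $638
Check: goods available $8,235 = COGS $7,597 + ending $638

COGS = $7,597; ending inventory = $638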